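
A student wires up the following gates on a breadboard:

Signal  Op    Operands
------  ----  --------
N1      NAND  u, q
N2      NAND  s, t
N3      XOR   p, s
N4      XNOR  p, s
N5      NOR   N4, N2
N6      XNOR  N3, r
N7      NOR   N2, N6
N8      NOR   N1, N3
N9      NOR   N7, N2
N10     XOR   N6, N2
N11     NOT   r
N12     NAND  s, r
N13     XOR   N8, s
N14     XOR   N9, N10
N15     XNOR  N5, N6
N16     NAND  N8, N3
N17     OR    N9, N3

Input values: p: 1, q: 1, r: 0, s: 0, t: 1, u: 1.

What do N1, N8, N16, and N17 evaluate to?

N1 = 0, N8 = 0, N16 = 1, N17 = 1

N1 = u NAND q = 1 NAND 1 = 0
N2 = s NAND t = 0 NAND 1 = 1
N3 = p XOR s = 1 XOR 0 = 1
N6 = N3 XNOR r = 1 XNOR 0 = 0
N7 = N2 NOR N6 = 1 NOR 0 = 0
N8 = N1 NOR N3 = 0 NOR 1 = 0
N9 = N7 NOR N2 = 0 NOR 1 = 0
N16 = N8 NAND N3 = 0 NAND 1 = 1
N17 = N9 OR N3 = 0 OR 1 = 1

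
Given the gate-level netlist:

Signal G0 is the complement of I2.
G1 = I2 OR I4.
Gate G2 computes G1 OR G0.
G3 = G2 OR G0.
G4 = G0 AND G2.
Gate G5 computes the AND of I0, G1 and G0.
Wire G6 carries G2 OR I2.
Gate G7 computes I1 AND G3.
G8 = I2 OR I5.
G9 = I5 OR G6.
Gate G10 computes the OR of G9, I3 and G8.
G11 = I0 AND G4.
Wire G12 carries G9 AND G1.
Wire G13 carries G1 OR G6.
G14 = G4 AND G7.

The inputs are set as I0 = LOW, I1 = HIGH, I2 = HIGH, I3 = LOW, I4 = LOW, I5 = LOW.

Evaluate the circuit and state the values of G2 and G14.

G2 = HIGH, G14 = LOW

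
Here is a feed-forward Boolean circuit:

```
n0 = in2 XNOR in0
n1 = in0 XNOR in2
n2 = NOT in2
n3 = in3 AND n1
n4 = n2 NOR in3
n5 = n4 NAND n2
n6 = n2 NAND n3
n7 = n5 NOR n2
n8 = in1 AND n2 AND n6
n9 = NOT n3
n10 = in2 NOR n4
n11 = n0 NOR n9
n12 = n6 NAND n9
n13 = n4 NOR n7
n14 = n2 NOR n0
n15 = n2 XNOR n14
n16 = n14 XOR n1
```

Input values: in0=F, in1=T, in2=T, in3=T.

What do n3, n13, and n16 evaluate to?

n0 = in2 XNOR in0 = T XNOR F = F
n1 = in0 XNOR in2 = F XNOR T = F
n2 = NOT in2 = NOT T = F
n3 = in3 AND n1 = T AND F = F
n4 = n2 NOR in3 = F NOR T = F
n5 = n4 NAND n2 = F NAND F = T
n7 = n5 NOR n2 = T NOR F = F
n13 = n4 NOR n7 = F NOR F = T
n14 = n2 NOR n0 = F NOR F = T
n16 = n14 XOR n1 = T XOR F = T

n3 = F, n13 = T, n16 = T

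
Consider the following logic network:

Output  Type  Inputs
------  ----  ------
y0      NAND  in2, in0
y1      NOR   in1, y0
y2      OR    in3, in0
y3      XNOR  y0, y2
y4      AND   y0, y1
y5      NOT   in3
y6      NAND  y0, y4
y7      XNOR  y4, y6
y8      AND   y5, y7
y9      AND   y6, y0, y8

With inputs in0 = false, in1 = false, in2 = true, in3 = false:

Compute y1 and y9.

y1 = false  y9 = false

y0 = in2 NAND in0 = true NAND false = true
y1 = in1 NOR y0 = false NOR true = false
y4 = y0 AND y1 = true AND false = false
y5 = NOT in3 = NOT false = true
y6 = y0 NAND y4 = true NAND false = true
y7 = y4 XNOR y6 = false XNOR true = false
y8 = y5 AND y7 = true AND false = false
y9 = y6 AND y0 AND y8 = true AND true AND false = false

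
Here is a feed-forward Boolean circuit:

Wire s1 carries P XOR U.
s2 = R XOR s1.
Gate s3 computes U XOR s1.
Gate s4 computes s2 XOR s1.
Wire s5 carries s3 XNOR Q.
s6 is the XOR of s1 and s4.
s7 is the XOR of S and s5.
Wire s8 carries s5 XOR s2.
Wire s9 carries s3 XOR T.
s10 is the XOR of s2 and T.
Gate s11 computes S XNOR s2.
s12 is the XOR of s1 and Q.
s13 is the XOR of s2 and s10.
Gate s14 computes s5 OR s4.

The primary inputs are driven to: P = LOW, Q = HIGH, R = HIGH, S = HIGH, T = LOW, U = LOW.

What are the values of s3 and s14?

s1 = P XOR U = LOW XOR LOW = LOW
s2 = R XOR s1 = HIGH XOR LOW = HIGH
s3 = U XOR s1 = LOW XOR LOW = LOW
s4 = s2 XOR s1 = HIGH XOR LOW = HIGH
s5 = s3 XNOR Q = LOW XNOR HIGH = LOW
s14 = s5 OR s4 = LOW OR HIGH = HIGH

s3 = LOW  s14 = HIGH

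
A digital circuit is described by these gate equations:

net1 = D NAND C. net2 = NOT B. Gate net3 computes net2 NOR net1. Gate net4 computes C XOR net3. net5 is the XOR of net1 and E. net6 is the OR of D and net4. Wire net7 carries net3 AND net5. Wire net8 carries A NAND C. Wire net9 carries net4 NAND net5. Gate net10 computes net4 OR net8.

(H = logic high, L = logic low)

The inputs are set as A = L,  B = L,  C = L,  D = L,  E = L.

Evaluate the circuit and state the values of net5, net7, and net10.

net5 = H; net7 = L; net10 = H

net1 = D NAND C = L NAND L = H
net2 = NOT B = NOT L = H
net3 = net2 NOR net1 = H NOR H = L
net4 = C XOR net3 = L XOR L = L
net5 = net1 XOR E = H XOR L = H
net7 = net3 AND net5 = L AND H = L
net8 = A NAND C = L NAND L = H
net10 = net4 OR net8 = L OR H = H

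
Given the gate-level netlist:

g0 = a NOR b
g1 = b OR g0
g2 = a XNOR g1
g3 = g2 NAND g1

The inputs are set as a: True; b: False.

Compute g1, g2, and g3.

g1 = False; g2 = False; g3 = True

g0 = a NOR b = True NOR False = False
g1 = b OR g0 = False OR False = False
g2 = a XNOR g1 = True XNOR False = False
g3 = g2 NAND g1 = False NAND False = True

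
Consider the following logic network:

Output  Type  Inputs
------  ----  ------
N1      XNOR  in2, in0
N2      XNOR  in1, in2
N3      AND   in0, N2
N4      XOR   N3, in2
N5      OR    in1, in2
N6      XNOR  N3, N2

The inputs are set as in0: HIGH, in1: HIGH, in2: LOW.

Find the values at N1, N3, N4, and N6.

N1 = LOW, N3 = LOW, N4 = LOW, N6 = HIGH

N1 = in2 XNOR in0 = LOW XNOR HIGH = LOW
N2 = in1 XNOR in2 = HIGH XNOR LOW = LOW
N3 = in0 AND N2 = HIGH AND LOW = LOW
N4 = N3 XOR in2 = LOW XOR LOW = LOW
N6 = N3 XNOR N2 = LOW XNOR LOW = HIGH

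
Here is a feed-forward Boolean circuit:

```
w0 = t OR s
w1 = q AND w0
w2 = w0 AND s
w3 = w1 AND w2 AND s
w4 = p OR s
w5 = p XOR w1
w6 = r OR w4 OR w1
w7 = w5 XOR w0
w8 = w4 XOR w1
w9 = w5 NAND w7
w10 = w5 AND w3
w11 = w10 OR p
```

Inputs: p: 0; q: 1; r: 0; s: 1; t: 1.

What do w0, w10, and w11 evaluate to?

w0 = 1, w10 = 1, w11 = 1

w0 = t OR s = 1 OR 1 = 1
w1 = q AND w0 = 1 AND 1 = 1
w2 = w0 AND s = 1 AND 1 = 1
w3 = w1 AND w2 AND s = 1 AND 1 AND 1 = 1
w5 = p XOR w1 = 0 XOR 1 = 1
w10 = w5 AND w3 = 1 AND 1 = 1
w11 = w10 OR p = 1 OR 0 = 1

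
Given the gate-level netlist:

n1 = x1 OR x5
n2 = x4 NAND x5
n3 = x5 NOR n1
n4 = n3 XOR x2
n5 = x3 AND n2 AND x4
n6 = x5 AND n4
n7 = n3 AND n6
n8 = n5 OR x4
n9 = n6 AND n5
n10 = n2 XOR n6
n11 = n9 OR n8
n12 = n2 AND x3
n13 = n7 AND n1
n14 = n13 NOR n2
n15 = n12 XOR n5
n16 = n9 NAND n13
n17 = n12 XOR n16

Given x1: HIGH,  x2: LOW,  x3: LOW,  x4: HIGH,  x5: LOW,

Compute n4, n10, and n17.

n4 = LOW, n10 = HIGH, n17 = HIGH

n1 = x1 OR x5 = HIGH OR LOW = HIGH
n2 = x4 NAND x5 = HIGH NAND LOW = HIGH
n3 = x5 NOR n1 = LOW NOR HIGH = LOW
n4 = n3 XOR x2 = LOW XOR LOW = LOW
n5 = x3 AND n2 AND x4 = LOW AND HIGH AND HIGH = LOW
n6 = x5 AND n4 = LOW AND LOW = LOW
n7 = n3 AND n6 = LOW AND LOW = LOW
n9 = n6 AND n5 = LOW AND LOW = LOW
n10 = n2 XOR n6 = HIGH XOR LOW = HIGH
n12 = n2 AND x3 = HIGH AND LOW = LOW
n13 = n7 AND n1 = LOW AND HIGH = LOW
n16 = n9 NAND n13 = LOW NAND LOW = HIGH
n17 = n12 XOR n16 = LOW XOR HIGH = HIGH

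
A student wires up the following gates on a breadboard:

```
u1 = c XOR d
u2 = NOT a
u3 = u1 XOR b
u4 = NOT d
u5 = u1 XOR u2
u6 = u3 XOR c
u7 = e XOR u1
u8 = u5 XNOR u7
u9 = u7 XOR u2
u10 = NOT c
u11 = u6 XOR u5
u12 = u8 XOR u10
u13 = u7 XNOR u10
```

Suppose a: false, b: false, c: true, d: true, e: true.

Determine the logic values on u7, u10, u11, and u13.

u1 = c XOR d = true XOR true = false
u2 = NOT a = NOT false = true
u3 = u1 XOR b = false XOR false = false
u5 = u1 XOR u2 = false XOR true = true
u6 = u3 XOR c = false XOR true = true
u7 = e XOR u1 = true XOR false = true
u10 = NOT c = NOT true = false
u11 = u6 XOR u5 = true XOR true = false
u13 = u7 XNOR u10 = true XNOR false = false

u7 = true  u10 = false  u11 = false  u13 = false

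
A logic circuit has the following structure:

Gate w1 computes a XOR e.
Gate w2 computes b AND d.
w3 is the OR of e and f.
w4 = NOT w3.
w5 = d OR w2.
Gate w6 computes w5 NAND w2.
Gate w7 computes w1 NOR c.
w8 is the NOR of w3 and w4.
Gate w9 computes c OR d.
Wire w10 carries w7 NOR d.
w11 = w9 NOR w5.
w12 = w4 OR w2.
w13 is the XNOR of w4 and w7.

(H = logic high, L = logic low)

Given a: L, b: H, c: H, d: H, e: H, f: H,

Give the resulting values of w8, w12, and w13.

w1 = a XOR e = L XOR H = H
w2 = b AND d = H AND H = H
w3 = e OR f = H OR H = H
w4 = NOT w3 = NOT H = L
w7 = w1 NOR c = H NOR H = L
w8 = w3 NOR w4 = H NOR L = L
w12 = w4 OR w2 = L OR H = H
w13 = w4 XNOR w7 = L XNOR L = H

w8 = L  w12 = H  w13 = H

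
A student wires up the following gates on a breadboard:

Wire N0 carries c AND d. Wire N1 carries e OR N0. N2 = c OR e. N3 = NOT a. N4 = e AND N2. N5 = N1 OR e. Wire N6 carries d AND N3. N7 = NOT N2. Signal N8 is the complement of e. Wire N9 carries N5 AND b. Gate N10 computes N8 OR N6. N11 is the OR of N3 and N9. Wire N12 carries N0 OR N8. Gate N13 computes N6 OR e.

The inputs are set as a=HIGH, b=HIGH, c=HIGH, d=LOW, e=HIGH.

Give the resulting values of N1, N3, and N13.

N0 = c AND d = HIGH AND LOW = LOW
N1 = e OR N0 = HIGH OR LOW = HIGH
N3 = NOT a = NOT HIGH = LOW
N6 = d AND N3 = LOW AND LOW = LOW
N13 = N6 OR e = LOW OR HIGH = HIGH

N1 = HIGH, N3 = LOW, N13 = HIGH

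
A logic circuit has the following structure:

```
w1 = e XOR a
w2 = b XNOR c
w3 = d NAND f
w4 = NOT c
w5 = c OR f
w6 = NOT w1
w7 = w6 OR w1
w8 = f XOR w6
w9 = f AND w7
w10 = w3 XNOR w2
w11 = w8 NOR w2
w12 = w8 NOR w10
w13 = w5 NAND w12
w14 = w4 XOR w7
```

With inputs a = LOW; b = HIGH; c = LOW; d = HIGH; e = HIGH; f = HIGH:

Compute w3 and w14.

w3 = LOW, w14 = LOW

w1 = e XOR a = HIGH XOR LOW = HIGH
w3 = d NAND f = HIGH NAND HIGH = LOW
w4 = NOT c = NOT LOW = HIGH
w6 = NOT w1 = NOT HIGH = LOW
w7 = w6 OR w1 = LOW OR HIGH = HIGH
w14 = w4 XOR w7 = HIGH XOR HIGH = LOW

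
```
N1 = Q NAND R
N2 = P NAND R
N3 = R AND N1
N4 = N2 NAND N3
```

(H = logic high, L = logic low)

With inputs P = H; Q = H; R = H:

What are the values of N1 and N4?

N1 = Q NAND R = H NAND H = L
N2 = P NAND R = H NAND H = L
N3 = R AND N1 = H AND L = L
N4 = N2 NAND N3 = L NAND L = H

N1 = L, N4 = H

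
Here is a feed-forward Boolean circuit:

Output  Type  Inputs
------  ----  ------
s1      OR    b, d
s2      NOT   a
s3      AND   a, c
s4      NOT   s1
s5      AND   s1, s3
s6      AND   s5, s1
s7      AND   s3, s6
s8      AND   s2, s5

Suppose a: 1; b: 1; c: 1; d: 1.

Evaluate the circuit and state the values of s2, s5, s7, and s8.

s1 = b OR d = 1 OR 1 = 1
s2 = NOT a = NOT 1 = 0
s3 = a AND c = 1 AND 1 = 1
s5 = s1 AND s3 = 1 AND 1 = 1
s6 = s5 AND s1 = 1 AND 1 = 1
s7 = s3 AND s6 = 1 AND 1 = 1
s8 = s2 AND s5 = 0 AND 1 = 0

s2 = 0  s5 = 1  s7 = 1  s8 = 0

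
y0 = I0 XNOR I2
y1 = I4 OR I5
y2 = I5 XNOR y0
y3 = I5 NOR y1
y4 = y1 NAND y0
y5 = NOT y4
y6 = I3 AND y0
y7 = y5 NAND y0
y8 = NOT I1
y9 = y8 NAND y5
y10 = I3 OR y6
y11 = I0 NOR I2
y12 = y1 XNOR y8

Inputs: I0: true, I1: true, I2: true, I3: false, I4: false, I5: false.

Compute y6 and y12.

y6 = false  y12 = true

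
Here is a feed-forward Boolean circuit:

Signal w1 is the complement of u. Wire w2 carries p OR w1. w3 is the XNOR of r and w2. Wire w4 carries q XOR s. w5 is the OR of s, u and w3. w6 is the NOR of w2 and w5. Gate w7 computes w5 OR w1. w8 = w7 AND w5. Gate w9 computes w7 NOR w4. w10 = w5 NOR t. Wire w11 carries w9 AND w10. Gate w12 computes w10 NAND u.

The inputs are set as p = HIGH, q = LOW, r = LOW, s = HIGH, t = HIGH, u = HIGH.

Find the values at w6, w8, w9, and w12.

w1 = NOT u = NOT HIGH = LOW
w2 = p OR w1 = HIGH OR LOW = HIGH
w3 = r XNOR w2 = LOW XNOR HIGH = LOW
w4 = q XOR s = LOW XOR HIGH = HIGH
w5 = s OR u OR w3 = HIGH OR HIGH OR LOW = HIGH
w6 = w2 NOR w5 = HIGH NOR HIGH = LOW
w7 = w5 OR w1 = HIGH OR LOW = HIGH
w8 = w7 AND w5 = HIGH AND HIGH = HIGH
w9 = w7 NOR w4 = HIGH NOR HIGH = LOW
w10 = w5 NOR t = HIGH NOR HIGH = LOW
w12 = w10 NAND u = LOW NAND HIGH = HIGH

w6 = LOW, w8 = HIGH, w9 = LOW, w12 = HIGH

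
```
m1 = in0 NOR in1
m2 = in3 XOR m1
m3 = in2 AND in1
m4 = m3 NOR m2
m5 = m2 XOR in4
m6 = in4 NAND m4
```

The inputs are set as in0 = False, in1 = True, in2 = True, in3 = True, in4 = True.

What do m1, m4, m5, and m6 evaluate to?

m1 = in0 NOR in1 = False NOR True = False
m2 = in3 XOR m1 = True XOR False = True
m3 = in2 AND in1 = True AND True = True
m4 = m3 NOR m2 = True NOR True = False
m5 = m2 XOR in4 = True XOR True = False
m6 = in4 NAND m4 = True NAND False = True

m1 = False  m4 = False  m5 = False  m6 = True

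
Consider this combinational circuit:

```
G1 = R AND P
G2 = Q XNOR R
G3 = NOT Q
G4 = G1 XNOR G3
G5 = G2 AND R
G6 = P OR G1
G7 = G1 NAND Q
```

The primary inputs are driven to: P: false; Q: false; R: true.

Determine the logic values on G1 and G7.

G1 = R AND P = true AND false = false
G7 = G1 NAND Q = false NAND false = true

G1 = false  G7 = true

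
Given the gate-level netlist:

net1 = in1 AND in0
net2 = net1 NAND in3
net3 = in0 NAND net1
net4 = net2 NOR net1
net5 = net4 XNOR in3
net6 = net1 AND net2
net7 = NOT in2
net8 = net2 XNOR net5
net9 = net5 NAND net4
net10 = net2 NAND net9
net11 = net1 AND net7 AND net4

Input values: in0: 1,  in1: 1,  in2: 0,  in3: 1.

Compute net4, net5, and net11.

net1 = in1 AND in0 = 1 AND 1 = 1
net2 = net1 NAND in3 = 1 NAND 1 = 0
net4 = net2 NOR net1 = 0 NOR 1 = 0
net5 = net4 XNOR in3 = 0 XNOR 1 = 0
net7 = NOT in2 = NOT 0 = 1
net11 = net1 AND net7 AND net4 = 1 AND 1 AND 0 = 0

net4 = 0, net5 = 0, net11 = 0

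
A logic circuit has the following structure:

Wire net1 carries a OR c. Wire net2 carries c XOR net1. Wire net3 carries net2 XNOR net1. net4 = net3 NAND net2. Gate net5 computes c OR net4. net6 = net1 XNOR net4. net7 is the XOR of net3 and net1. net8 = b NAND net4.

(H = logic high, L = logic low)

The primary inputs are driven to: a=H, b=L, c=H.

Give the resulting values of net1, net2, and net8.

net1 = H, net2 = L, net8 = H

net1 = a OR c = H OR H = H
net2 = c XOR net1 = H XOR H = L
net3 = net2 XNOR net1 = L XNOR H = L
net4 = net3 NAND net2 = L NAND L = H
net8 = b NAND net4 = L NAND H = H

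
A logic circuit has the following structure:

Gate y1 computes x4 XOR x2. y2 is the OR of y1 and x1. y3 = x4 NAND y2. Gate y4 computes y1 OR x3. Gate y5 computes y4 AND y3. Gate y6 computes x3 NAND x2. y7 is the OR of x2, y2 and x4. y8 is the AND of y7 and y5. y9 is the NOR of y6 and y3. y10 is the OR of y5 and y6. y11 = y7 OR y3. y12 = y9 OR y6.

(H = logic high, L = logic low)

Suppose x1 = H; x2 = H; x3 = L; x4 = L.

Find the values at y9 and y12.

y1 = x4 XOR x2 = L XOR H = H
y2 = y1 OR x1 = H OR H = H
y3 = x4 NAND y2 = L NAND H = H
y6 = x3 NAND x2 = L NAND H = H
y9 = y6 NOR y3 = H NOR H = L
y12 = y9 OR y6 = L OR H = H

y9 = L  y12 = H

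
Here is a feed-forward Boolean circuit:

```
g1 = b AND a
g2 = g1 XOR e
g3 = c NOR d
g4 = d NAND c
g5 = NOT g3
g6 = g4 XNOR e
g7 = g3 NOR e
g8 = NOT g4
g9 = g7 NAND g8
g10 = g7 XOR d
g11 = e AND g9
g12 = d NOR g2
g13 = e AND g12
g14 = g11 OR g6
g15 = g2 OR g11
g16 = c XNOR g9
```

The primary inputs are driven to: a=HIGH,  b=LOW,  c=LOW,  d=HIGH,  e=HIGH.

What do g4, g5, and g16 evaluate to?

g3 = c NOR d = LOW NOR HIGH = LOW
g4 = d NAND c = HIGH NAND LOW = HIGH
g5 = NOT g3 = NOT LOW = HIGH
g7 = g3 NOR e = LOW NOR HIGH = LOW
g8 = NOT g4 = NOT HIGH = LOW
g9 = g7 NAND g8 = LOW NAND LOW = HIGH
g16 = c XNOR g9 = LOW XNOR HIGH = LOW

g4 = HIGH  g5 = HIGH  g16 = LOW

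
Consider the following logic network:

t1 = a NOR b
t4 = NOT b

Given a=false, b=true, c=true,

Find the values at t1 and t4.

t1 = false, t4 = false

t1 = false NOR true = false
t4 = NOT true = false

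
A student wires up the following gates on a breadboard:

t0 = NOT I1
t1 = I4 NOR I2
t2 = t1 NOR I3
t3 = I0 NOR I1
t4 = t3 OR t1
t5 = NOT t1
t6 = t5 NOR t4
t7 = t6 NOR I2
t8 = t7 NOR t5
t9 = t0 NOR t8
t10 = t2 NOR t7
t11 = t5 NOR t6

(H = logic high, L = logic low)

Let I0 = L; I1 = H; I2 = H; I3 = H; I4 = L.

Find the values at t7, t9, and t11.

t0 = NOT I1 = NOT H = L
t1 = I4 NOR I2 = L NOR H = L
t3 = I0 NOR I1 = L NOR H = L
t4 = t3 OR t1 = L OR L = L
t5 = NOT t1 = NOT L = H
t6 = t5 NOR t4 = H NOR L = L
t7 = t6 NOR I2 = L NOR H = L
t8 = t7 NOR t5 = L NOR H = L
t9 = t0 NOR t8 = L NOR L = H
t11 = t5 NOR t6 = H NOR L = L

t7 = L, t9 = H, t11 = L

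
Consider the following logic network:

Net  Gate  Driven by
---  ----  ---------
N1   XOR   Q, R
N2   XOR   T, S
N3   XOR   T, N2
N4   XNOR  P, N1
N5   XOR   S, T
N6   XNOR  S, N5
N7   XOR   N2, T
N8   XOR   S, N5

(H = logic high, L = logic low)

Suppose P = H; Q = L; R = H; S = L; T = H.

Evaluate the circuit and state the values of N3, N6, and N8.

N3 = L; N6 = L; N8 = H

N2 = T XOR S = H XOR L = H
N3 = T XOR N2 = H XOR H = L
N5 = S XOR T = L XOR H = H
N6 = S XNOR N5 = L XNOR H = L
N8 = S XOR N5 = L XOR H = H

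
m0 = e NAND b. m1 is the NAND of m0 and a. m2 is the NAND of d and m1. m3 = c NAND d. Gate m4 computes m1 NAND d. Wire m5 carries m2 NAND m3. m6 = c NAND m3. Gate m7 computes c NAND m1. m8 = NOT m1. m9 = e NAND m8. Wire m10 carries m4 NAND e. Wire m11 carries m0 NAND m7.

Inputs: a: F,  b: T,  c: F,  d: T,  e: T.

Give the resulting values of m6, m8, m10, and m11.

m6 = T, m8 = F, m10 = T, m11 = T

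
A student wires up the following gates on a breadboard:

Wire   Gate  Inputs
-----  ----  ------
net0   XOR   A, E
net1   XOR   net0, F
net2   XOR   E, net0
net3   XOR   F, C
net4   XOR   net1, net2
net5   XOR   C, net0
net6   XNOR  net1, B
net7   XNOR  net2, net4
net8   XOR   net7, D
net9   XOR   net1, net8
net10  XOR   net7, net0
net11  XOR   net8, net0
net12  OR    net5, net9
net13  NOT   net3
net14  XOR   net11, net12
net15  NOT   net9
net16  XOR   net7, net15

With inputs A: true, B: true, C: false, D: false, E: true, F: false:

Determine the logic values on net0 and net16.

net0 = A XOR E = true XOR true = false
net1 = net0 XOR F = false XOR false = false
net2 = E XOR net0 = true XOR false = true
net4 = net1 XOR net2 = false XOR true = true
net7 = net2 XNOR net4 = true XNOR true = true
net8 = net7 XOR D = true XOR false = true
net9 = net1 XOR net8 = false XOR true = true
net15 = NOT net9 = NOT true = false
net16 = net7 XOR net15 = true XOR false = true

net0 = false, net16 = true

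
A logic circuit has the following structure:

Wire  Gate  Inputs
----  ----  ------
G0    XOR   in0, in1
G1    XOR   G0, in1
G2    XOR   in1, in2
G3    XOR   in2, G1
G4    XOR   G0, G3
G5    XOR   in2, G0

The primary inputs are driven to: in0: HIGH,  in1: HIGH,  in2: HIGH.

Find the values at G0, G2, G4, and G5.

G0 = LOW  G2 = LOW  G4 = LOW  G5 = HIGH

G0 = in0 XOR in1 = HIGH XOR HIGH = LOW
G1 = G0 XOR in1 = LOW XOR HIGH = HIGH
G2 = in1 XOR in2 = HIGH XOR HIGH = LOW
G3 = in2 XOR G1 = HIGH XOR HIGH = LOW
G4 = G0 XOR G3 = LOW XOR LOW = LOW
G5 = in2 XOR G0 = HIGH XOR LOW = HIGH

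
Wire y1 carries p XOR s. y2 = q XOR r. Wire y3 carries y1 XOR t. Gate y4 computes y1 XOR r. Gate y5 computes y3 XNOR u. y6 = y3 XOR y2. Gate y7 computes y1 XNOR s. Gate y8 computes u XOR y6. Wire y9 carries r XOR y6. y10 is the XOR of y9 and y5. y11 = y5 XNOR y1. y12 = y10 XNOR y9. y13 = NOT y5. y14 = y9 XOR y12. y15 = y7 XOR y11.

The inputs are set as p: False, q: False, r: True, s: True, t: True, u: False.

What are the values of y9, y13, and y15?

y9 = False; y13 = False; y15 = False

y1 = p XOR s = False XOR True = True
y2 = q XOR r = False XOR True = True
y3 = y1 XOR t = True XOR True = False
y5 = y3 XNOR u = False XNOR False = True
y6 = y3 XOR y2 = False XOR True = True
y7 = y1 XNOR s = True XNOR True = True
y9 = r XOR y6 = True XOR True = False
y11 = y5 XNOR y1 = True XNOR True = True
y13 = NOT y5 = NOT True = False
y15 = y7 XOR y11 = True XOR True = False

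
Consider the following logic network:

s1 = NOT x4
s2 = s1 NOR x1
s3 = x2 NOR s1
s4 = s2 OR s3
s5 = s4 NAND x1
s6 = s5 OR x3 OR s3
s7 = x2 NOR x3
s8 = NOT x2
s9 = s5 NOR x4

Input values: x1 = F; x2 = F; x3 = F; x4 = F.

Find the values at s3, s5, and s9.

s1 = NOT x4 = NOT F = T
s2 = s1 NOR x1 = T NOR F = F
s3 = x2 NOR s1 = F NOR T = F
s4 = s2 OR s3 = F OR F = F
s5 = s4 NAND x1 = F NAND F = T
s9 = s5 NOR x4 = T NOR F = F

s3 = F; s5 = T; s9 = F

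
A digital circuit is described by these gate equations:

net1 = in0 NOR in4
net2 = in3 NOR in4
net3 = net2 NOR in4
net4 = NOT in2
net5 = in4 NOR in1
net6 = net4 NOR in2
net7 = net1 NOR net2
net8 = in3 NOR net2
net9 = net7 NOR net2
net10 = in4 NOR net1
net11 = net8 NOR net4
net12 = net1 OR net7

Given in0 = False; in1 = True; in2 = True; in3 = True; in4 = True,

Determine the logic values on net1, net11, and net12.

net1 = False; net11 = True; net12 = True

net1 = in0 NOR in4 = False NOR True = False
net2 = in3 NOR in4 = True NOR True = False
net4 = NOT in2 = NOT True = False
net7 = net1 NOR net2 = False NOR False = True
net8 = in3 NOR net2 = True NOR False = False
net11 = net8 NOR net4 = False NOR False = True
net12 = net1 OR net7 = False OR True = True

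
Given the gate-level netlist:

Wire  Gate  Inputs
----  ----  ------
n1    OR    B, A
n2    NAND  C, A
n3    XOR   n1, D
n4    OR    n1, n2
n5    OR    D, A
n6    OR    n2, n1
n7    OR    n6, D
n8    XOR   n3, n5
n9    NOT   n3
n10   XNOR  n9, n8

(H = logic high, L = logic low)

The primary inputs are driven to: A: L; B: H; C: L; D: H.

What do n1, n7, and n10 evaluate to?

n1 = H, n7 = H, n10 = H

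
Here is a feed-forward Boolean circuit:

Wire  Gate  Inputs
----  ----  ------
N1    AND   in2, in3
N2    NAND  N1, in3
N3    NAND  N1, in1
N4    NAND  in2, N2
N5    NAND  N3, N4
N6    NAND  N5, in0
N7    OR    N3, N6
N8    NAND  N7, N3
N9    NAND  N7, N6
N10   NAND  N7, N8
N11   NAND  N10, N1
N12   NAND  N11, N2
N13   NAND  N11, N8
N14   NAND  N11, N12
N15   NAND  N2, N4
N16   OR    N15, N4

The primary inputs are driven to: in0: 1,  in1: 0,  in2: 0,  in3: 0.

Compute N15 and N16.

N1 = in2 AND in3 = 0 AND 0 = 0
N2 = N1 NAND in3 = 0 NAND 0 = 1
N4 = in2 NAND N2 = 0 NAND 1 = 1
N15 = N2 NAND N4 = 1 NAND 1 = 0
N16 = N15 OR N4 = 0 OR 1 = 1

N15 = 0, N16 = 1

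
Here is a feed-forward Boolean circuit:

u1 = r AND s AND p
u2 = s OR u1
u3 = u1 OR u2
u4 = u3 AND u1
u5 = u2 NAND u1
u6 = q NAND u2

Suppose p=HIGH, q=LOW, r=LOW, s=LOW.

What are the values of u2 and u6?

u2 = LOW, u6 = HIGH

u1 = r AND s AND p = LOW AND LOW AND HIGH = LOW
u2 = s OR u1 = LOW OR LOW = LOW
u6 = q NAND u2 = LOW NAND LOW = HIGH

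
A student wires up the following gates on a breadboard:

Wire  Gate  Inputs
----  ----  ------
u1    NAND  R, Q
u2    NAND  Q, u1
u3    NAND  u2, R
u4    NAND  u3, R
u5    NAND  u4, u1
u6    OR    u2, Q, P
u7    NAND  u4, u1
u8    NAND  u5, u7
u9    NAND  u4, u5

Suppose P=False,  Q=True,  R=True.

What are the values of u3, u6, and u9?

u1 = R NAND Q = True NAND True = False
u2 = Q NAND u1 = True NAND False = True
u3 = u2 NAND R = True NAND True = False
u4 = u3 NAND R = False NAND True = True
u5 = u4 NAND u1 = True NAND False = True
u6 = u2 OR Q OR P = True OR True OR False = True
u9 = u4 NAND u5 = True NAND True = False

u3 = False, u6 = True, u9 = False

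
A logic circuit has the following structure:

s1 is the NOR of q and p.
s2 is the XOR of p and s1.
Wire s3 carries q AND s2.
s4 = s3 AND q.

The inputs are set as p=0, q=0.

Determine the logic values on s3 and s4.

s3 = 0  s4 = 0

s1 = q NOR p = 0 NOR 0 = 1
s2 = p XOR s1 = 0 XOR 1 = 1
s3 = q AND s2 = 0 AND 1 = 0
s4 = s3 AND q = 0 AND 0 = 0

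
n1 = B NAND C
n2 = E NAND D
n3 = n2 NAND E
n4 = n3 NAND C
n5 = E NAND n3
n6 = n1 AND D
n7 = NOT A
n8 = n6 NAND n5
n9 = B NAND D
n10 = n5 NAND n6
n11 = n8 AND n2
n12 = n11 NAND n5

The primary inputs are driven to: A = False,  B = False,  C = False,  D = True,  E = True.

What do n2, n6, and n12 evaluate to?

n1 = B NAND C = False NAND False = True
n2 = E NAND D = True NAND True = False
n3 = n2 NAND E = False NAND True = True
n5 = E NAND n3 = True NAND True = False
n6 = n1 AND D = True AND True = True
n8 = n6 NAND n5 = True NAND False = True
n11 = n8 AND n2 = True AND False = False
n12 = n11 NAND n5 = False NAND False = True

n2 = False; n6 = True; n12 = True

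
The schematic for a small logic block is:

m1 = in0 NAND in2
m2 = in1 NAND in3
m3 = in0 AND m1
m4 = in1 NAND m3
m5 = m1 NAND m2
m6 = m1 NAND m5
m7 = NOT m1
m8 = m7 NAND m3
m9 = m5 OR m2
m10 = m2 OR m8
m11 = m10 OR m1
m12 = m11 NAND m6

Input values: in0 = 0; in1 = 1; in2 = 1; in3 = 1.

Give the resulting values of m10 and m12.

m1 = in0 NAND in2 = 0 NAND 1 = 1
m2 = in1 NAND in3 = 1 NAND 1 = 0
m3 = in0 AND m1 = 0 AND 1 = 0
m5 = m1 NAND m2 = 1 NAND 0 = 1
m6 = m1 NAND m5 = 1 NAND 1 = 0
m7 = NOT m1 = NOT 1 = 0
m8 = m7 NAND m3 = 0 NAND 0 = 1
m10 = m2 OR m8 = 0 OR 1 = 1
m11 = m10 OR m1 = 1 OR 1 = 1
m12 = m11 NAND m6 = 1 NAND 0 = 1

m10 = 1, m12 = 1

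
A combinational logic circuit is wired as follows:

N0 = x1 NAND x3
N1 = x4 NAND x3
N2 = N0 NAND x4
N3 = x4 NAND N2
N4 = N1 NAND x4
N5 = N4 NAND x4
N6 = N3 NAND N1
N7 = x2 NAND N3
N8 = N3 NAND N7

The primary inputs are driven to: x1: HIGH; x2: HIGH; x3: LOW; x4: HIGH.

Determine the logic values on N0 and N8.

N0 = HIGH  N8 = HIGH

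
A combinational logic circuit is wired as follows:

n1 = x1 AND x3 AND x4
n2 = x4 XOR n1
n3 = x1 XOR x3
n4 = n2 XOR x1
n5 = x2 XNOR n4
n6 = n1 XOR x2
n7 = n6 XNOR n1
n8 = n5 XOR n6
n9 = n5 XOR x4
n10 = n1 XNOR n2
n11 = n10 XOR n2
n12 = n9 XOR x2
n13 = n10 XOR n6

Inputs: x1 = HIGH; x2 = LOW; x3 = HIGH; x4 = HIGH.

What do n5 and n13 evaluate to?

n5 = LOW  n13 = HIGH

n1 = x1 AND x3 AND x4 = HIGH AND HIGH AND HIGH = HIGH
n2 = x4 XOR n1 = HIGH XOR HIGH = LOW
n4 = n2 XOR x1 = LOW XOR HIGH = HIGH
n5 = x2 XNOR n4 = LOW XNOR HIGH = LOW
n6 = n1 XOR x2 = HIGH XOR LOW = HIGH
n10 = n1 XNOR n2 = HIGH XNOR LOW = LOW
n13 = n10 XOR n6 = LOW XOR HIGH = HIGH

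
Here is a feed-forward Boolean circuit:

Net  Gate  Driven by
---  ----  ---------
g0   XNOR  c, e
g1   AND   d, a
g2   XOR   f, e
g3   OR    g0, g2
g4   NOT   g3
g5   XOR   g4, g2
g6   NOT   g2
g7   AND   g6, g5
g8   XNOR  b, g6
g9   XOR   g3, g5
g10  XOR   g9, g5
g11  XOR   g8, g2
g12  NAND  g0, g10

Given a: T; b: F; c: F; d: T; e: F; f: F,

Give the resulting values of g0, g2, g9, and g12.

g0 = T, g2 = F, g9 = T, g12 = F

g0 = c XNOR e = F XNOR F = T
g2 = f XOR e = F XOR F = F
g3 = g0 OR g2 = T OR F = T
g4 = NOT g3 = NOT T = F
g5 = g4 XOR g2 = F XOR F = F
g9 = g3 XOR g5 = T XOR F = T
g10 = g9 XOR g5 = T XOR F = T
g12 = g0 NAND g10 = T NAND T = F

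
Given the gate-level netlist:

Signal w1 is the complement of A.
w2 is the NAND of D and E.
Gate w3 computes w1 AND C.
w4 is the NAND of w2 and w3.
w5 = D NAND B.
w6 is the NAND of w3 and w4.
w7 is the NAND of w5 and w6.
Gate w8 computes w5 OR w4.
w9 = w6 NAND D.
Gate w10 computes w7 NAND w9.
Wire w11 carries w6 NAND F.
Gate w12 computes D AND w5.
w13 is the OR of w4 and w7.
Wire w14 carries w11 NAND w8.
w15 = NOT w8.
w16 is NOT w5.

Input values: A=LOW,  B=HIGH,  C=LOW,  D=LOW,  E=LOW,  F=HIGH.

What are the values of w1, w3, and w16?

w1 = HIGH, w3 = LOW, w16 = LOW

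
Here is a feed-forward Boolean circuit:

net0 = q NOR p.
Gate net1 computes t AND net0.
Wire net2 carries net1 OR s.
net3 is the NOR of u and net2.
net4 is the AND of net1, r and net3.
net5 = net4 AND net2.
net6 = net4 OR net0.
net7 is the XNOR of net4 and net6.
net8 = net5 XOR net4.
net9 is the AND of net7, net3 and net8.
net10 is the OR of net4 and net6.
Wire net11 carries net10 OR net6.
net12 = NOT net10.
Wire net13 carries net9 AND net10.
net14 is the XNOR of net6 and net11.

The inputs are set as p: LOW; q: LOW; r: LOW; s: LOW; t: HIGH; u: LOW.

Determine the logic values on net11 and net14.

net11 = HIGH, net14 = HIGH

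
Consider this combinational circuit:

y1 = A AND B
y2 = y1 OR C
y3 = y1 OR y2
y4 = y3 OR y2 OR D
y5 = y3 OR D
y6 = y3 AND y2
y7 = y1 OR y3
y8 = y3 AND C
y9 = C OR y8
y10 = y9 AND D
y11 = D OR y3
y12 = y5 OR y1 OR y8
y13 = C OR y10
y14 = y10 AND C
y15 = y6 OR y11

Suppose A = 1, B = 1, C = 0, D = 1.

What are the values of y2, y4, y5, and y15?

y2 = 1, y4 = 1, y5 = 1, y15 = 1

y1 = A AND B = 1 AND 1 = 1
y2 = y1 OR C = 1 OR 0 = 1
y3 = y1 OR y2 = 1 OR 1 = 1
y4 = y3 OR y2 OR D = 1 OR 1 OR 1 = 1
y5 = y3 OR D = 1 OR 1 = 1
y6 = y3 AND y2 = 1 AND 1 = 1
y11 = D OR y3 = 1 OR 1 = 1
y15 = y6 OR y11 = 1 OR 1 = 1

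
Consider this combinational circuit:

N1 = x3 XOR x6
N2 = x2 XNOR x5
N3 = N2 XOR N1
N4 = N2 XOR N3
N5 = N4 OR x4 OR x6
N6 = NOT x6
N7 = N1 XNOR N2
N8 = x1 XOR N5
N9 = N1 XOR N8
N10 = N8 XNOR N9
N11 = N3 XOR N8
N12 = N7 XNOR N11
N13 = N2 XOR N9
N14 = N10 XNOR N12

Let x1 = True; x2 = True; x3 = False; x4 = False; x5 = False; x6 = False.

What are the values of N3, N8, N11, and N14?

N3 = False; N8 = True; N11 = True; N14 = True

N1 = x3 XOR x6 = False XOR False = False
N2 = x2 XNOR x5 = True XNOR False = False
N3 = N2 XOR N1 = False XOR False = False
N4 = N2 XOR N3 = False XOR False = False
N5 = N4 OR x4 OR x6 = False OR False OR False = False
N7 = N1 XNOR N2 = False XNOR False = True
N8 = x1 XOR N5 = True XOR False = True
N9 = N1 XOR N8 = False XOR True = True
N10 = N8 XNOR N9 = True XNOR True = True
N11 = N3 XOR N8 = False XOR True = True
N12 = N7 XNOR N11 = True XNOR True = True
N14 = N10 XNOR N12 = True XNOR True = True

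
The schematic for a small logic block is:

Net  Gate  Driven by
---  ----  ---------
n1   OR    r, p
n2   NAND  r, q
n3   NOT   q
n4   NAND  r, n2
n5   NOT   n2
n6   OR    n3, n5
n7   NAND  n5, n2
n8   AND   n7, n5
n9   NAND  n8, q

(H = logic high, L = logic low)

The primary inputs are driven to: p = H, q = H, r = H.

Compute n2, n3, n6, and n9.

n2 = L, n3 = L, n6 = H, n9 = L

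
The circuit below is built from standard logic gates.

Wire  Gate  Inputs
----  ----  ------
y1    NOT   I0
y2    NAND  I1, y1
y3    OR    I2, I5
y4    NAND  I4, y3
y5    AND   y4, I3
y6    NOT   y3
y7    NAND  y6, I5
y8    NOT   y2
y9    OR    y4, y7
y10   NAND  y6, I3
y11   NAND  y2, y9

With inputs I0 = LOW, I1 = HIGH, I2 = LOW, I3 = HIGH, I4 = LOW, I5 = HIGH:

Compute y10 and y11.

y10 = HIGH; y11 = HIGH

y1 = NOT I0 = NOT LOW = HIGH
y2 = I1 NAND y1 = HIGH NAND HIGH = LOW
y3 = I2 OR I5 = LOW OR HIGH = HIGH
y4 = I4 NAND y3 = LOW NAND HIGH = HIGH
y6 = NOT y3 = NOT HIGH = LOW
y7 = y6 NAND I5 = LOW NAND HIGH = HIGH
y9 = y4 OR y7 = HIGH OR HIGH = HIGH
y10 = y6 NAND I3 = LOW NAND HIGH = HIGH
y11 = y2 NAND y9 = LOW NAND HIGH = HIGH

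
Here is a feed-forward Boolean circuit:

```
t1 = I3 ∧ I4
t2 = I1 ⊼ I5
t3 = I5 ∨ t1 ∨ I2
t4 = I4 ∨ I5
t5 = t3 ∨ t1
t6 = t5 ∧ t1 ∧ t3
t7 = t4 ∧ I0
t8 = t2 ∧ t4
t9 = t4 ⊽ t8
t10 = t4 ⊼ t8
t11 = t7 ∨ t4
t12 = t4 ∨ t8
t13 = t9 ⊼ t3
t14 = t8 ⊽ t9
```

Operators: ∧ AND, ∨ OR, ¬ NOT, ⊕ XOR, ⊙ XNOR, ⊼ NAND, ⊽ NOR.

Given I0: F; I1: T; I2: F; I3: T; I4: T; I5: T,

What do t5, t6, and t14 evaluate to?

t1 = I3 AND I4 = T AND T = T
t2 = I1 NAND I5 = T NAND T = F
t3 = I5 OR t1 OR I2 = T OR T OR F = T
t4 = I4 OR I5 = T OR T = T
t5 = t3 OR t1 = T OR T = T
t6 = t5 AND t1 AND t3 = T AND T AND T = T
t8 = t2 AND t4 = F AND T = F
t9 = t4 NOR t8 = T NOR F = F
t14 = t8 NOR t9 = F NOR F = T

t5 = T; t6 = T; t14 = T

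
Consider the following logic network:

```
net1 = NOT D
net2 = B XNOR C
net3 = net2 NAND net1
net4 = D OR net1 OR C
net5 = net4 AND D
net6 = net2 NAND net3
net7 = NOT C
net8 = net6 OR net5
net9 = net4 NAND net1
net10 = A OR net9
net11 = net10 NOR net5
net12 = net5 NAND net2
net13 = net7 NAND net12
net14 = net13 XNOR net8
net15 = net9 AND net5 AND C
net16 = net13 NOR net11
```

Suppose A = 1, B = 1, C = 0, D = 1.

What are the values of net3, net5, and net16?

net1 = NOT D = NOT 1 = 0
net2 = B XNOR C = 1 XNOR 0 = 0
net3 = net2 NAND net1 = 0 NAND 0 = 1
net4 = D OR net1 OR C = 1 OR 0 OR 0 = 1
net5 = net4 AND D = 1 AND 1 = 1
net7 = NOT C = NOT 0 = 1
net9 = net4 NAND net1 = 1 NAND 0 = 1
net10 = A OR net9 = 1 OR 1 = 1
net11 = net10 NOR net5 = 1 NOR 1 = 0
net12 = net5 NAND net2 = 1 NAND 0 = 1
net13 = net7 NAND net12 = 1 NAND 1 = 0
net16 = net13 NOR net11 = 0 NOR 0 = 1

net3 = 1, net5 = 1, net16 = 1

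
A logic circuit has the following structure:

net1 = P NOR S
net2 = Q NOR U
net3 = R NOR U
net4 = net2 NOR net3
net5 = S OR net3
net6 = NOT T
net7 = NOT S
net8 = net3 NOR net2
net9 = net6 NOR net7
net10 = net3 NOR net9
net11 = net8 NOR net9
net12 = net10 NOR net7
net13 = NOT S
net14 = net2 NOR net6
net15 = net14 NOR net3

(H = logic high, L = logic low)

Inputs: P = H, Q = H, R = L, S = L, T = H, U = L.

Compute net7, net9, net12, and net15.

net7 = H, net9 = L, net12 = L, net15 = L

net2 = Q NOR U = H NOR L = L
net3 = R NOR U = L NOR L = H
net6 = NOT T = NOT H = L
net7 = NOT S = NOT L = H
net9 = net6 NOR net7 = L NOR H = L
net10 = net3 NOR net9 = H NOR L = L
net12 = net10 NOR net7 = L NOR H = L
net14 = net2 NOR net6 = L NOR L = H
net15 = net14 NOR net3 = H NOR H = L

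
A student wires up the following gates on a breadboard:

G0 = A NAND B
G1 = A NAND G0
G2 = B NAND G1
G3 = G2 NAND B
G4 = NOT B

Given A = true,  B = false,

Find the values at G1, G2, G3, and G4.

G0 = A NAND B = true NAND false = true
G1 = A NAND G0 = true NAND true = false
G2 = B NAND G1 = false NAND false = true
G3 = G2 NAND B = true NAND false = true
G4 = NOT B = NOT false = true

G1 = false  G2 = true  G3 = true  G4 = true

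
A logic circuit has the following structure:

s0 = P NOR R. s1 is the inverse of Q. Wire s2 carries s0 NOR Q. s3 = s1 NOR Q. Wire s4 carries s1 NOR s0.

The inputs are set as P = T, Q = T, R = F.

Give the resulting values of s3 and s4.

s3 = F  s4 = T

s0 = P NOR R = T NOR F = F
s1 = NOT Q = NOT T = F
s3 = s1 NOR Q = F NOR T = F
s4 = s1 NOR s0 = F NOR F = T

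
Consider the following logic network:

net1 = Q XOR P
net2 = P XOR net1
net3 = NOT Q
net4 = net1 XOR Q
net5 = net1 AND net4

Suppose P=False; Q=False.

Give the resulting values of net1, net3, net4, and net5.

net1 = False; net3 = True; net4 = False; net5 = False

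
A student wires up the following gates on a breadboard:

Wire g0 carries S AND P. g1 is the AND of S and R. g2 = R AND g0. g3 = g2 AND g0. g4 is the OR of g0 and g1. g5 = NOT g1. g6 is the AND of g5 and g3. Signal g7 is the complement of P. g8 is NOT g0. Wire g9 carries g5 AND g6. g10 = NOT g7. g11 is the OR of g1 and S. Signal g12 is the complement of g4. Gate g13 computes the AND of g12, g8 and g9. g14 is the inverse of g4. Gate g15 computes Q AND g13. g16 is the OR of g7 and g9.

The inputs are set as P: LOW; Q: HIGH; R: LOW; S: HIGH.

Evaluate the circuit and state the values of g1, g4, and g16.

g1 = LOW, g4 = LOW, g16 = HIGH

g0 = S AND P = HIGH AND LOW = LOW
g1 = S AND R = HIGH AND LOW = LOW
g2 = R AND g0 = LOW AND LOW = LOW
g3 = g2 AND g0 = LOW AND LOW = LOW
g4 = g0 OR g1 = LOW OR LOW = LOW
g5 = NOT g1 = NOT LOW = HIGH
g6 = g5 AND g3 = HIGH AND LOW = LOW
g7 = NOT P = NOT LOW = HIGH
g9 = g5 AND g6 = HIGH AND LOW = LOW
g16 = g7 OR g9 = HIGH OR LOW = HIGH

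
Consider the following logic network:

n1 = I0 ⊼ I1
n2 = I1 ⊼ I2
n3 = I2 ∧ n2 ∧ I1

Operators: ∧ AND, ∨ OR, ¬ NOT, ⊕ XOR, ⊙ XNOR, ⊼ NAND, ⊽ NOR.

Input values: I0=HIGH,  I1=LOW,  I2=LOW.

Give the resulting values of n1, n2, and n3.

n1 = I0 NAND I1 = HIGH NAND LOW = HIGH
n2 = I1 NAND I2 = LOW NAND LOW = HIGH
n3 = I2 AND n2 AND I1 = LOW AND HIGH AND LOW = LOW

n1 = HIGH, n2 = HIGH, n3 = LOW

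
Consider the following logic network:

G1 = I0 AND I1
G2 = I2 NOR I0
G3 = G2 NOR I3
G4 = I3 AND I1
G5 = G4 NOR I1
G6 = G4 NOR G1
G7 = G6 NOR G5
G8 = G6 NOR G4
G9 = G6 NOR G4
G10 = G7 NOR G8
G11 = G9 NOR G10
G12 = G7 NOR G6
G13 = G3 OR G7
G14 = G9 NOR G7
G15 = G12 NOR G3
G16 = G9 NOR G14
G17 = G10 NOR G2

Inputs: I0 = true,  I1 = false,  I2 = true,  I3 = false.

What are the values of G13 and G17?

G1 = I0 AND I1 = true AND false = false
G2 = I2 NOR I0 = true NOR true = false
G3 = G2 NOR I3 = false NOR false = true
G4 = I3 AND I1 = false AND false = false
G5 = G4 NOR I1 = false NOR false = true
G6 = G4 NOR G1 = false NOR false = true
G7 = G6 NOR G5 = true NOR true = false
G8 = G6 NOR G4 = true NOR false = false
G10 = G7 NOR G8 = false NOR false = true
G13 = G3 OR G7 = true OR false = true
G17 = G10 NOR G2 = true NOR false = false

G13 = true  G17 = false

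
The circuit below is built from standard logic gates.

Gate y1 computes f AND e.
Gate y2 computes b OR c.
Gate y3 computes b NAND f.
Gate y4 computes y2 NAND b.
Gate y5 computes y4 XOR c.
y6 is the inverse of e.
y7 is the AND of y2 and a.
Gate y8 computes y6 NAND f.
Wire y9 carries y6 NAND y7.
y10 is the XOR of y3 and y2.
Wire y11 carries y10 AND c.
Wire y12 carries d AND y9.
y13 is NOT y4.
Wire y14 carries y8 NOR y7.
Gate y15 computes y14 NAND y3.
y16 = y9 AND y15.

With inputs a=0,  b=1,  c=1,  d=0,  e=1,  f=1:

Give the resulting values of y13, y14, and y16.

y13 = 1  y14 = 0  y16 = 1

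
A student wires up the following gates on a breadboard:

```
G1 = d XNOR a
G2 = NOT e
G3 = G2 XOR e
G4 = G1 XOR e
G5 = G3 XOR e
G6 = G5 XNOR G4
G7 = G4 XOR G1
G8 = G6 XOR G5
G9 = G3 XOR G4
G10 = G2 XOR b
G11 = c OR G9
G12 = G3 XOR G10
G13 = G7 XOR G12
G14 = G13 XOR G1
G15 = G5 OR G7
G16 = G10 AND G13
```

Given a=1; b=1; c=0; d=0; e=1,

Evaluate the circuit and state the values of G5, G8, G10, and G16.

G5 = 0, G8 = 0, G10 = 1, G16 = 1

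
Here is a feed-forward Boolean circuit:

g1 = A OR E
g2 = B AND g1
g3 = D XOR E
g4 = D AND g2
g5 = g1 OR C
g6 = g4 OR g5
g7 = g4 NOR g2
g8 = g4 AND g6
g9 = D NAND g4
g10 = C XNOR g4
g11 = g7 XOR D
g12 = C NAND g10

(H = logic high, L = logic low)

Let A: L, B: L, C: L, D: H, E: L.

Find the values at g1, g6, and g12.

g1 = L, g6 = L, g12 = H

g1 = A OR E = L OR L = L
g2 = B AND g1 = L AND L = L
g4 = D AND g2 = H AND L = L
g5 = g1 OR C = L OR L = L
g6 = g4 OR g5 = L OR L = L
g10 = C XNOR g4 = L XNOR L = H
g12 = C NAND g10 = L NAND H = H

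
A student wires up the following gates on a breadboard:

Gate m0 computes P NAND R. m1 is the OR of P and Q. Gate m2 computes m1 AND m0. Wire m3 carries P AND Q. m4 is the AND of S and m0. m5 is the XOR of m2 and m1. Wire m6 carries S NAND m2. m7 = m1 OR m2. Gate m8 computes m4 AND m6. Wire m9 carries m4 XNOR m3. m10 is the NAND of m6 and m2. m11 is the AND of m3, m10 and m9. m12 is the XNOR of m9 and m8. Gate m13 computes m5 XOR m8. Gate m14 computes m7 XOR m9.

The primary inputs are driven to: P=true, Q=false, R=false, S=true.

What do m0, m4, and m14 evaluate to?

m0 = true; m4 = true; m14 = true

m0 = P NAND R = true NAND false = true
m1 = P OR Q = true OR false = true
m2 = m1 AND m0 = true AND true = true
m3 = P AND Q = true AND false = false
m4 = S AND m0 = true AND true = true
m7 = m1 OR m2 = true OR true = true
m9 = m4 XNOR m3 = true XNOR false = false
m14 = m7 XOR m9 = true XOR false = true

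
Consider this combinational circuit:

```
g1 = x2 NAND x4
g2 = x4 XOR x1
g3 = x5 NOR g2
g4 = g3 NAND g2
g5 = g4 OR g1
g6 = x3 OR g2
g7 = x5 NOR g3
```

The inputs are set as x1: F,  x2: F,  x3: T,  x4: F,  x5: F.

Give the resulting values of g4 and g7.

g4 = T; g7 = F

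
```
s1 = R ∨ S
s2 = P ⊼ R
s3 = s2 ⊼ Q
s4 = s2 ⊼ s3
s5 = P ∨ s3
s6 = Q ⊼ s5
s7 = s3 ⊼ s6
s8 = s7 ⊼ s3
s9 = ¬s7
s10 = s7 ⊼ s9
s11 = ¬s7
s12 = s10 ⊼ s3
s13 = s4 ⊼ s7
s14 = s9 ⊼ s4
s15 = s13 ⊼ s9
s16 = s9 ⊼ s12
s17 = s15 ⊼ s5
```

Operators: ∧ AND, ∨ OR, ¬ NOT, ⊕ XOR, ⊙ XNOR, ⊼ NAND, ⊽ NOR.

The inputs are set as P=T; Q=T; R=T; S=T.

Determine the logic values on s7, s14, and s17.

s2 = P NAND R = T NAND T = F
s3 = s2 NAND Q = F NAND T = T
s4 = s2 NAND s3 = F NAND T = T
s5 = P OR s3 = T OR T = T
s6 = Q NAND s5 = T NAND T = F
s7 = s3 NAND s6 = T NAND F = T
s9 = NOT s7 = NOT T = F
s13 = s4 NAND s7 = T NAND T = F
s14 = s9 NAND s4 = F NAND T = T
s15 = s13 NAND s9 = F NAND F = T
s17 = s15 NAND s5 = T NAND T = F

s7 = T, s14 = T, s17 = F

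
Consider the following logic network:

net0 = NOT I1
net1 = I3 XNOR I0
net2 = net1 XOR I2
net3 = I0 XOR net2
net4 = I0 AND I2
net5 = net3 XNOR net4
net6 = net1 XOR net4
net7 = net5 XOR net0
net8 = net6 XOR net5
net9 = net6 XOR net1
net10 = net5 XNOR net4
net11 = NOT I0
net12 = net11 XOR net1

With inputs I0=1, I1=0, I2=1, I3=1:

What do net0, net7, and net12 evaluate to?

net0 = NOT I1 = NOT 0 = 1
net1 = I3 XNOR I0 = 1 XNOR 1 = 1
net2 = net1 XOR I2 = 1 XOR 1 = 0
net3 = I0 XOR net2 = 1 XOR 0 = 1
net4 = I0 AND I2 = 1 AND 1 = 1
net5 = net3 XNOR net4 = 1 XNOR 1 = 1
net7 = net5 XOR net0 = 1 XOR 1 = 0
net11 = NOT I0 = NOT 1 = 0
net12 = net11 XOR net1 = 0 XOR 1 = 1

net0 = 1  net7 = 0  net12 = 1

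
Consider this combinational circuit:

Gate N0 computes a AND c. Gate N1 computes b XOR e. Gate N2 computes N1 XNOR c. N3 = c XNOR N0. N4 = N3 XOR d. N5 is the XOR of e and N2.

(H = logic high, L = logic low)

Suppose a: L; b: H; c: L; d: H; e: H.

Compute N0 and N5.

N0 = L, N5 = L

N0 = a AND c = L AND L = L
N1 = b XOR e = H XOR H = L
N2 = N1 XNOR c = L XNOR L = H
N5 = e XOR N2 = H XOR H = L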